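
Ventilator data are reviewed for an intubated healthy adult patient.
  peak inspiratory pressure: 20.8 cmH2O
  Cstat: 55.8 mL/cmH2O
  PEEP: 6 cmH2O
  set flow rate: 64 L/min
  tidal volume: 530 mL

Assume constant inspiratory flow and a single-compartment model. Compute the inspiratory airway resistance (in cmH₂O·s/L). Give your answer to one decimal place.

Flow: 64 L/min ÷ 60 = 1.0667 L/s.
Equation of motion (constant flow): PIP = Vt/C + R·V̇ + PEEP.
R·V̇ = PIP − Vt/C − PEEP = 20.8 − 530/55.8 − 6 = 20.8 − 9.498 − 6 = 5.302 cmH2O.
R = 5.302 / 1.0667 = 4.97 cmH2O·s/L.

5.0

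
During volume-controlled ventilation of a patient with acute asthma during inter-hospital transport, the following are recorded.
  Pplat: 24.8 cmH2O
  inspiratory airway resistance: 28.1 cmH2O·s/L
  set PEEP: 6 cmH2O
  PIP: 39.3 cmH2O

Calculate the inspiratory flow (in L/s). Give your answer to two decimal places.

flow = (PIP − Pplat) / Raw = 14.5 / 28.1 = 0.516 L/s.

0.52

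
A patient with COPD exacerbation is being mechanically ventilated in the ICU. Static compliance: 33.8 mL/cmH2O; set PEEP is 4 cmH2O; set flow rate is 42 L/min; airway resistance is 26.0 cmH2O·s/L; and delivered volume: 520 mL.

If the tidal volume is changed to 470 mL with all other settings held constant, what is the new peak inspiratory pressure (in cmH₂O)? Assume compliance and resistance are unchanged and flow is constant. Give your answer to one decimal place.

36.1

Flow: 42 L/min ÷ 60 = 0.7 L/s.
PIP = Vt/C + R·V̇ + PEEP (constant-flow equation of motion).
Only the elastic term changes: ΔPIP = ΔVt / C = (470 − 520) / 33.8 = -1.479 cmH2O.
Original PIP = 520/33.8 + 26.0×0.7 + 4 = 37.585 cmH2O; new PIP = 37.585 + (-1.479) = 36.106 cmH2O.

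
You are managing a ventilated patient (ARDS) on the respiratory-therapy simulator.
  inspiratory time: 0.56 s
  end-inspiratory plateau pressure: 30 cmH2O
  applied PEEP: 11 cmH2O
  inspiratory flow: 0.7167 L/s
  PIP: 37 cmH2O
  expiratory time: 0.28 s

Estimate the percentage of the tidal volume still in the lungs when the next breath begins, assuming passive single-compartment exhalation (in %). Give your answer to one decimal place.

Vt = flow × Ti = 0.7167 L/s × 0.56 s × 1000 mL/L = 401.35 mL.
R = (PIP − Pplat)/V̇ = (37 − 30) / 0.7167 = 7.0/0.7167 = 9.767 cmH2O·s/L.
C = Vt/(Pplat − PEEP) = 401.35 / (30 − 11) = 401.35/19.0 = 21.124 mL/cmH2O.
τ = R × C = 9.767 × 0.02112 L/cmH2O = 0.2063 s.
Fraction remaining at end-expiration = e^(−Te/τ) = e^(−0.28/0.2063) = 0.2574 → 25.74%.

25.7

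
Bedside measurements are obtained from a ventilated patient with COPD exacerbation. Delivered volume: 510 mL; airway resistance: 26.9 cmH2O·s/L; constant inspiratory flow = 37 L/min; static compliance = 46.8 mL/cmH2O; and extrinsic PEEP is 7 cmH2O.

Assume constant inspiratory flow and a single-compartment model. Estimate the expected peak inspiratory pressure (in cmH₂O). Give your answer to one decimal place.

Flow: 37 L/min ÷ 60 = 0.6167 L/s.
Equation of motion (constant flow): PIP = Vt/C + R·V̇ + PEEP.
PIP = 510/46.8 + 26.9×0.6167 + 7 = 10.897 + 16.589 + 7 = 34.486 cmH2O.

34.5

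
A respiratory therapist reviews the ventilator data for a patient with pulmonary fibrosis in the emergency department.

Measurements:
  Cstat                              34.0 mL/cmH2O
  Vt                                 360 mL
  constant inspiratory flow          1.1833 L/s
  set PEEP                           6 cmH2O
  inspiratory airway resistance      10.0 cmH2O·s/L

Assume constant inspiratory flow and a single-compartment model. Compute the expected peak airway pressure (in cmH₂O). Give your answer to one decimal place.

28.4

Equation of motion (constant flow): PIP = Vt/C + R·V̇ + PEEP.
PIP = 360/34.0 + 10.0×1.1833 + 6 = 10.588 + 11.833 + 6 = 28.421 cmH2O.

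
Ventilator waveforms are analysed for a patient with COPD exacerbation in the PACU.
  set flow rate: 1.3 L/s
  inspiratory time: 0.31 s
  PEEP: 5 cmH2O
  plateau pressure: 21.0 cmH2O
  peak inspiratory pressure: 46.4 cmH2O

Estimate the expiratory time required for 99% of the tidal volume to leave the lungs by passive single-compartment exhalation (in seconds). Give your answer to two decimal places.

Vt = flow × Ti = 1.3 L/s × 0.31 s × 1000 mL/L = 403.0 mL.
R = (PIP − Pplat)/V̇ = (46.4 − 21.0) / 1.3 = 25.4/1.3 = 19.538 cmH2O·s/L.
C = Vt/(Pplat − PEEP) = 403.0 / (21.0 − 5) = 403.0/16.0 = 25.188 mL/cmH2O.
τ = R × C = 19.538 × 0.02519 L/cmH2O = 0.4922 s.
t = −τ·ln(1 − 0.99) = −0.4922·ln(0.01) = 2.267 s.

2.27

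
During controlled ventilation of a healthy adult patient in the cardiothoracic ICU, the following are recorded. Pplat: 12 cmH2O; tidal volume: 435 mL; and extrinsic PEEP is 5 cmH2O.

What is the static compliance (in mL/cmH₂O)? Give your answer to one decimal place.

62.1

Cstat = Vt / (Pplat − PEEP) = 435 / (12 − 5) = 435 / 7.0 = 62.143 mL/cmH2O.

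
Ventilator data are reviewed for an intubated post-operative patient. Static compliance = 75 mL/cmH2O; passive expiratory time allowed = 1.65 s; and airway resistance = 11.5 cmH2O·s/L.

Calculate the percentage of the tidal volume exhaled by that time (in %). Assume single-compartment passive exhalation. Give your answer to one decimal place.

85.2

τ = R × C = 11.5 × 75 mL/cmH2O = 11.5 × 0.075 L/cmH2O = 0.8625 s.
Passive exhalation: V(t)/V₀ = e^(−t/τ) = e^(−1.65/0.8625) = 0.1476.
Fraction exhaled = 1 − 0.1476 = 0.8524 → 85.24%.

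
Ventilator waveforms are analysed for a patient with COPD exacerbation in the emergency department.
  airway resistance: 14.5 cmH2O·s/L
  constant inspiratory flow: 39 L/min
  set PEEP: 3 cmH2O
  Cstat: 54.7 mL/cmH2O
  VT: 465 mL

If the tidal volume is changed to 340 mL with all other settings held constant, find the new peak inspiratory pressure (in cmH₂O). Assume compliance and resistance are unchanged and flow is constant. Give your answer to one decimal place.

18.6

Flow: 39 L/min ÷ 60 = 0.65 L/s.
PIP = Vt/C + R·V̇ + PEEP (constant-flow equation of motion).
Only the elastic term changes: ΔPIP = ΔVt / C = (340 − 465) / 54.7 = -2.285 cmH2O.
Original PIP = 465/54.7 + 14.5×0.65 + 3 = 20.926 cmH2O; new PIP = 20.926 + (-2.285) = 18.641 cmH2O.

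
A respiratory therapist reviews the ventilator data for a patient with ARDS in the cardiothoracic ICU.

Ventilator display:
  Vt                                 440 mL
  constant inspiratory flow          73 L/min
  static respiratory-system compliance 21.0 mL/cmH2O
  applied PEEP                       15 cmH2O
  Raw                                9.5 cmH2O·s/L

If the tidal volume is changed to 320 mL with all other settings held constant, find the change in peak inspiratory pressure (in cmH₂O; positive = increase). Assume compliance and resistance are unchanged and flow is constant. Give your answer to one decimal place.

-5.7

PIP = Vt/C + R·V̇ + PEEP (constant-flow equation of motion).
Only the elastic term changes: ΔPIP = ΔVt / C = (320 − 440) / 21.0 = -5.714 cmH2O.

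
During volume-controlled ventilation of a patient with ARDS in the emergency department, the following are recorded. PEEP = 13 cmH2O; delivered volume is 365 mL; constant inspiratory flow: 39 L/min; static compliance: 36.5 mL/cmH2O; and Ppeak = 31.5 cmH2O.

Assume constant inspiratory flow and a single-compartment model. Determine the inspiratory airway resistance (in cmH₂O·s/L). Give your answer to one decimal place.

Flow: 39 L/min ÷ 60 = 0.65 L/s.
Equation of motion (constant flow): PIP = Vt/C + R·V̇ + PEEP.
R·V̇ = PIP − Vt/C − PEEP = 31.5 − 365/36.5 − 13 = 31.5 − 10.0 − 13 = 8.5 cmH2O.
R = 8.5 / 0.65 = 13.077 cmH2O·s/L.

13.1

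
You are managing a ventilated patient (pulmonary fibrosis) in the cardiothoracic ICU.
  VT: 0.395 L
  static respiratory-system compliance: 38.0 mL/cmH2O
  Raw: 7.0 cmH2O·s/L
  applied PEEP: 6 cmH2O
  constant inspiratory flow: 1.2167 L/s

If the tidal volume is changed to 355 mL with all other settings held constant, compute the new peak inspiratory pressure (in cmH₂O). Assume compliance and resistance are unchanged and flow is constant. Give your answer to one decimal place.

PIP = Vt/C + R·V̇ + PEEP (constant-flow equation of motion).
Only the elastic term changes: ΔPIP = ΔVt / C = (355 − 395) / 38.0 = -1.053 cmH2O.
Original PIP = 395/38.0 + 7.0×1.2167 + 6 = 24.912 cmH2O; new PIP = 24.912 + (-1.053) = 23.859 cmH2O.

23.9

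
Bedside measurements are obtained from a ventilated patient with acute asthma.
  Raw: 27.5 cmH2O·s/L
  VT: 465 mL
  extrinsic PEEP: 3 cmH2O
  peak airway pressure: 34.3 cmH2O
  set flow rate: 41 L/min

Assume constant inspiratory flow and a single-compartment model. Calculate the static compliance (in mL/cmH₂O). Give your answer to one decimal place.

Flow: 41 L/min ÷ 60 = 0.6833 L/s.
Equation of motion (constant flow): PIP = Vt/C + R·V̇ + PEEP.
Vt/C = PIP − R·V̇ − PEEP = 34.3 − 27.5×0.6833 − 3 = 34.3 − 18.791 − 3 = 12.509 cmH2O.
C = Vt / 12.509 = 465 / 12.509 = 37.173 mL/cmH2O.

37.2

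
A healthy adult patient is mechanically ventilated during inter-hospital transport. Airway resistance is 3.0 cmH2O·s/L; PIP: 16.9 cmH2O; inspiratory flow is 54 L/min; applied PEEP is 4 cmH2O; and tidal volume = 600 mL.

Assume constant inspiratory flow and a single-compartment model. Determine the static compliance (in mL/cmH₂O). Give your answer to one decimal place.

58.8

Flow: 54 L/min ÷ 60 = 0.9 L/s.
Equation of motion (constant flow): PIP = Vt/C + R·V̇ + PEEP.
Vt/C = PIP − R·V̇ − PEEP = 16.9 − 3.0×0.9 − 4 = 16.9 − 2.7 − 4 = 10.2 cmH2O.
C = Vt / 10.2 = 600 / 10.2 = 58.824 mL/cmH2O.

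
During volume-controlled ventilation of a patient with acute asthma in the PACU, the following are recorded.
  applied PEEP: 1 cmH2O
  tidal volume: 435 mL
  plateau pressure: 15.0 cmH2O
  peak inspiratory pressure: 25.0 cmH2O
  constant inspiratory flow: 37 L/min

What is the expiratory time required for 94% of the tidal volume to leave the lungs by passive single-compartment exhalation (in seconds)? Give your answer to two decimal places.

Flow: 37 L/min ÷ 60 = 0.6167 L/s.
R = (PIP − Pplat)/V̇ = (25.0 − 15.0) / 0.6167 = 10.0/0.6167 = 16.215 cmH2O·s/L.
C = Vt/(Pplat − PEEP) = 435.0 / (15.0 − 1) = 435.0/14.0 = 31.071 mL/cmH2O.
τ = R × C = 16.215 × 0.03107 L/cmH2O = 0.5038 s.
t = −τ·ln(1 − 0.94) = −0.5038·ln(0.06) = 1.417 s.

1.42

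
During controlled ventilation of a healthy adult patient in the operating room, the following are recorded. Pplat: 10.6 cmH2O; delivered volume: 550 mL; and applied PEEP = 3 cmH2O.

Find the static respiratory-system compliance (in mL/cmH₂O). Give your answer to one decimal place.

Cstat = Vt / (Pplat − PEEP) = 550 / (10.6 − 3) = 550 / 7.6 = 72.368 mL/cmH2O.

72.4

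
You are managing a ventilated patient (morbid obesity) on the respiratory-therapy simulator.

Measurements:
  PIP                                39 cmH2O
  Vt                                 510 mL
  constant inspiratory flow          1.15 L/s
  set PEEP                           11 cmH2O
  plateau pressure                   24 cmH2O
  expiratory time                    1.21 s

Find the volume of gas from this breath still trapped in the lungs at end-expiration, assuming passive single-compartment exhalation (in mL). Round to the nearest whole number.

48

R = (PIP − Pplat)/V̇ = (39 − 24) / 1.15 = 15.0/1.15 = 13.043 cmH2O·s/L.
C = Vt/(Pplat − PEEP) = 510.0 / (24 − 11) = 510.0/13.0 = 39.231 mL/cmH2O.
τ = R × C = 13.043 × 0.03923 L/cmH2O = 0.5117 s.
Fraction remaining = e^(−Te/τ) = e^(−1.21/0.5117) = 0.09398.
Trapped volume = 510.0 × 0.09398 = 47.93 mL.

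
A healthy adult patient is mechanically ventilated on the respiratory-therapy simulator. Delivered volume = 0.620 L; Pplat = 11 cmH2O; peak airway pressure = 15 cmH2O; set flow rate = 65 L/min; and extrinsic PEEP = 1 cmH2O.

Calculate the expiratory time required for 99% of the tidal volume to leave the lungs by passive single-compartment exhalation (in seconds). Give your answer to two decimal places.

1.05

Flow: 65 L/min ÷ 60 = 1.0833 L/s.
R = (PIP − Pplat)/V̇ = (15 − 11) / 1.0833 = 4.0/1.0833 = 3.692 cmH2O·s/L.
C = Vt/(Pplat − PEEP) = 620.0 / (11 − 1) = 620.0/10.0 = 62.0 mL/cmH2O.
τ = R × C = 3.692 × 0.062 L/cmH2O = 0.2289 s.
t = −τ·ln(1 − 0.99) = −0.2289·ln(0.01) = 1.054 s.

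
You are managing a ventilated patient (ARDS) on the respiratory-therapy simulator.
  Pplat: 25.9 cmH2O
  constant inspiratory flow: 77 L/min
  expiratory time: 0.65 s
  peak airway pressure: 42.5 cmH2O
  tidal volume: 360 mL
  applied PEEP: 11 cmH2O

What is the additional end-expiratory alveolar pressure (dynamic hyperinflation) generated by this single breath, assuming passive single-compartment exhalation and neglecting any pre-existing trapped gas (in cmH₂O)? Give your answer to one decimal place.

Flow: 77 L/min ÷ 60 = 1.2833 L/s.
R = (PIP − Pplat)/V̇ = (42.5 − 25.9) / 1.2833 = 16.6/1.2833 = 12.935 cmH2O·s/L.
C = Vt/(Pplat − PEEP) = 360.0 / (25.9 − 11) = 360.0/14.9 = 24.161 mL/cmH2O.
τ = R × C = 12.935 × 0.02416 L/cmH2O = 0.3125 s.
Fraction remaining = e^(−Te/τ) = e^(−0.65/0.3125) = 0.1249; trapped volume = 360.0 × 0.1249 = 44.964 mL.
Additional alveolar pressure from trapping ≈ V_trapped / C = 44.964 / 24.161 = 1.861 cmH2O.

1.9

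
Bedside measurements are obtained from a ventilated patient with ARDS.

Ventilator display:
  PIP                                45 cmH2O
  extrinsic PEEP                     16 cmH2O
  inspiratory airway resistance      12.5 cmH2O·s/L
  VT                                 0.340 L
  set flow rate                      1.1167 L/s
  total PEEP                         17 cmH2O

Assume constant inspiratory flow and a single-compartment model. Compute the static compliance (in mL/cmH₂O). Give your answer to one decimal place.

Total PEEP = 17 cmH2O (set 16 + intrinsic 1); this is the baseline alveolar pressure.
Equation of motion (constant flow): PIP = Vt/C + R·V̇ + PEEP.
Vt/C = PIP − R·V̇ − PEEP = 45 − 12.5×1.1167 − 17 = 45 − 13.959 − 17 = 14.041 cmH2O.
C = Vt / 14.041 = 340 / 14.041 = 24.215 mL/cmH2O.

24.2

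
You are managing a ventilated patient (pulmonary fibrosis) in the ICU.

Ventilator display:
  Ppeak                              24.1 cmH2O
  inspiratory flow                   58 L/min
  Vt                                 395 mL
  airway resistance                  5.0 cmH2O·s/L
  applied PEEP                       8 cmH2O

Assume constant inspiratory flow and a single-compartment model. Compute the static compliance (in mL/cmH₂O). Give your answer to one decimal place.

35.1

Flow: 58 L/min ÷ 60 = 0.9667 L/s.
Equation of motion (constant flow): PIP = Vt/C + R·V̇ + PEEP.
Vt/C = PIP − R·V̇ − PEEP = 24.1 − 5.0×0.9667 − 8 = 24.1 − 4.834 − 8 = 11.266 cmH2O.
C = Vt / 11.266 = 395 / 11.266 = 35.061 mL/cmH2O.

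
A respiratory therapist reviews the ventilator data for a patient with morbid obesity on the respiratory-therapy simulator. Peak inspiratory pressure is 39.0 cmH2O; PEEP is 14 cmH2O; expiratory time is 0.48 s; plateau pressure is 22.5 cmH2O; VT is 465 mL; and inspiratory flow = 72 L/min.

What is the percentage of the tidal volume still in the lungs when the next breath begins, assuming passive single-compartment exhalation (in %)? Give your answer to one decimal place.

Flow: 72 L/min ÷ 60 = 1.2 L/s.
R = (PIP − Pplat)/V̇ = (39.0 − 22.5) / 1.2 = 16.5/1.2 = 13.75 cmH2O·s/L.
C = Vt/(Pplat − PEEP) = 465.0 / (22.5 − 14) = 465.0/8.5 = 54.706 mL/cmH2O.
τ = R × C = 13.75 × 0.05471 L/cmH2O = 0.7523 s.
Fraction remaining at end-expiration = e^(−Te/τ) = e^(−0.48/0.7523) = 0.5283 → 52.83%.

52.8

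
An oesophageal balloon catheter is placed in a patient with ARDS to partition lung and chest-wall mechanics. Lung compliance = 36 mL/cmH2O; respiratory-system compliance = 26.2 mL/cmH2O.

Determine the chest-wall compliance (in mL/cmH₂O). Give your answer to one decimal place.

96.2

1/Ccw = 1/Crs − 1/CL.
1/Ccw = 1/26.2 − 1/36 = 0.01039.
Ccw = 96.246 mL/cmH2O.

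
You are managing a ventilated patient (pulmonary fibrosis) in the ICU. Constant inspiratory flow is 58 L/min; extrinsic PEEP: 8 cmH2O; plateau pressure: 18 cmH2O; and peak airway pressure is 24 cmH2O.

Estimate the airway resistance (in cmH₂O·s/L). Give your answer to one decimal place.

Flow: 58 L/min ÷ 60 = 0.9667 L/s.
Raw = (PIP − Pplat) / flow = (24 − 18) / 0.9667 = 6.0 / 0.9667 = 6.207 cmH2O·s/L.

6.2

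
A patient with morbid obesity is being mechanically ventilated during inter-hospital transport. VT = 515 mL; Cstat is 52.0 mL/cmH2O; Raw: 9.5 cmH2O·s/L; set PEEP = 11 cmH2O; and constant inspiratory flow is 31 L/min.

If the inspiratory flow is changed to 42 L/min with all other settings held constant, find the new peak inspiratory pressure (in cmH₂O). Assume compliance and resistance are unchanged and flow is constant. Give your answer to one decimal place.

Flow: 31 L/min ÷ 60 = 0.5167 L/s.
New flow: 42 L/min ÷ 60 = 0.7 L/s.
PIP = Vt/C + R·V̇ + PEEP (constant-flow equation of motion).
Only the resistive term changes: ΔPIP = R × ΔV̇ = 9.5 × (0.7 − 0.5167) = 9.5 × 0.1833 = 1.741 cmH2O.
Original PIP = 515/52.0 + 9.5×0.5167 + 11 = 25.812 cmH2O; new PIP = 25.812 + (1.741) = 27.553 cmH2O.

27.6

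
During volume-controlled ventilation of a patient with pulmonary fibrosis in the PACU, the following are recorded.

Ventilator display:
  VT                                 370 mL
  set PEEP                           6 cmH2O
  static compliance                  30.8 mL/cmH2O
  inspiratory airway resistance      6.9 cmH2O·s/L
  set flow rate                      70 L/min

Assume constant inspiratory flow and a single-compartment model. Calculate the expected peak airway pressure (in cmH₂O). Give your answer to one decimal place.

26.1

Flow: 70 L/min ÷ 60 = 1.1667 L/s.
Equation of motion (constant flow): PIP = Vt/C + R·V̇ + PEEP.
PIP = 370/30.8 + 6.9×1.1667 + 6 = 12.013 + 8.05 + 6 = 26.063 cmH2O.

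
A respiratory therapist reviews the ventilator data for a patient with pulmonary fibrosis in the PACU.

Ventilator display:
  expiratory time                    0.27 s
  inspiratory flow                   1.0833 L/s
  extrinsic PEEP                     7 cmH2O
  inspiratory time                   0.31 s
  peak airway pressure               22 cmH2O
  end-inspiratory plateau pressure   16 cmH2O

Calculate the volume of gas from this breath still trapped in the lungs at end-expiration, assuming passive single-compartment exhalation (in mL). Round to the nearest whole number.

Vt = flow × Ti = 1.0833 L/s × 0.31 s × 1000 mL/L = 335.82 mL.
R = (PIP − Pplat)/V̇ = (22 − 16) / 1.0833 = 6.0/1.0833 = 5.539 cmH2O·s/L.
C = Vt/(Pplat − PEEP) = 335.82 / (16 − 7) = 335.82/9.0 = 37.313 mL/cmH2O.
τ = R × C = 5.539 × 0.03731 L/cmH2O = 0.2067 s.
Fraction remaining = e^(−Te/τ) = e^(−0.27/0.2067) = 0.2708.
Trapped volume = 335.82 × 0.2708 = 90.94 mL.

91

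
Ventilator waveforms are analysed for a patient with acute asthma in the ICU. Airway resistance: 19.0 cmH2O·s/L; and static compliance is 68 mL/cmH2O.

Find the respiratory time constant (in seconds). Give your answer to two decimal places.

τ = R × C = 19.0 × 68 mL/cmH2O = 19.0 × 0.068 L/cmH2O = 1.292 s.

1.29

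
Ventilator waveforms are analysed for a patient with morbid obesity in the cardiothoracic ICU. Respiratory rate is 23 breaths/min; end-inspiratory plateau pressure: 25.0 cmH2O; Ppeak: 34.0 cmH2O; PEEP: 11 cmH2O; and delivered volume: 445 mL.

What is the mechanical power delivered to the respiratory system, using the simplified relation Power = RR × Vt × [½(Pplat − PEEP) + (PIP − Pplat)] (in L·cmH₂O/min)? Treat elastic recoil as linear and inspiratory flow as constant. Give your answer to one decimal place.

163.8

Per-breath work = Vt × [½(Pplat−PEEP) + (PIP−Pplat)] = 0.445 × [0.5×14.0 + 9.0] = 0.445 × 16.0 = 7.12 L·cmH2O.
Power = 23 × 7.12 = 163.76 L·cmH2O/min.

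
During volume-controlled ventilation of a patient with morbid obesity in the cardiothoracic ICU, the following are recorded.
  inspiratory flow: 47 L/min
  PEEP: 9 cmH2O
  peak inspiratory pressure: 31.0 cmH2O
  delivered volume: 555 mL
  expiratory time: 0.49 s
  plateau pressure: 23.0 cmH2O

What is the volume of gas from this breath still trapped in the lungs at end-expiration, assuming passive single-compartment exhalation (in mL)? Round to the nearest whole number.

Flow: 47 L/min ÷ 60 = 0.7833 L/s.
R = (PIP − Pplat)/V̇ = (31.0 − 23.0) / 0.7833 = 8.0/0.7833 = 10.213 cmH2O·s/L.
C = Vt/(Pplat − PEEP) = 555.0 / (23.0 − 9) = 555.0/14.0 = 39.643 mL/cmH2O.
τ = R × C = 10.213 × 0.03964 L/cmH2O = 0.4048 s.
Fraction remaining = e^(−Te/τ) = e^(−0.49/0.4048) = 0.2981.
Trapped volume = 555.0 × 0.2981 = 165.45 mL.

165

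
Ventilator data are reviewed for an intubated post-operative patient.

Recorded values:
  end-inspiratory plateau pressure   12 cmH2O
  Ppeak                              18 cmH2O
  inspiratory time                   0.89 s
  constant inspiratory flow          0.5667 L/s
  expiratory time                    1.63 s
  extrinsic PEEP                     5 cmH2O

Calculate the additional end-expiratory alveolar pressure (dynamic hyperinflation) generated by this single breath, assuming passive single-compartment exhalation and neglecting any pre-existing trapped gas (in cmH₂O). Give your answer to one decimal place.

0.8

Vt = flow × Ti = 0.5667 L/s × 0.89 s × 1000 mL/L = 504.36 mL.
R = (PIP − Pplat)/V̇ = (18 − 12) / 0.5667 = 6.0/0.5667 = 10.588 cmH2O·s/L.
C = Vt/(Pplat − PEEP) = 504.36 / (12 − 5) = 504.36/7.0 = 72.051 mL/cmH2O.
τ = R × C = 10.588 × 0.07205 L/cmH2O = 0.7629 s.
Fraction remaining = e^(−Te/τ) = e^(−1.63/0.7629) = 0.1181; trapped volume = 504.36 × 0.1181 = 59.565 mL.
Additional alveolar pressure from trapping ≈ V_trapped / C = 59.565 / 72.051 = 0.8267 cmH2O.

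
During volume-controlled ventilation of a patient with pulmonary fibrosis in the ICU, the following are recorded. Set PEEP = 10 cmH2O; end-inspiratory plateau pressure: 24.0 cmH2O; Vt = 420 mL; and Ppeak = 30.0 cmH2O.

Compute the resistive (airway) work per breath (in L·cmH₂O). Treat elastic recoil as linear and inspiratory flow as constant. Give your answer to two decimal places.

With constant inspiratory flow the resistive pressure is constant at PIP − Pplat = 30.0 − 24.0 = 6.0 cmH2O, so resistive work = 6.0 × 0.420 = 2.52 L·cmH2O.

2.52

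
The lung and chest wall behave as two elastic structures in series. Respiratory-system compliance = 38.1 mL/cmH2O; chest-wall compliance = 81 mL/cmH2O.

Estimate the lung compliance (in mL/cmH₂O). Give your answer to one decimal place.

71.9

1/CL = 1/Crs − 1/Ccw.
1/CL = 1/38.1 − 1/81 = 0.0139.
CL = 71.942 mL/cmH2O.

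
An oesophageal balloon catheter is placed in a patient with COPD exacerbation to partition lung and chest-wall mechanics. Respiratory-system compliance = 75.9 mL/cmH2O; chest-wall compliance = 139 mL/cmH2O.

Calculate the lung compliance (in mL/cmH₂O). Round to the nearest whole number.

1/CL = 1/Crs − 1/Ccw.
1/CL = 1/75.9 − 1/139 = 0.005981.
CL = 167.2 mL/cmH2O.

167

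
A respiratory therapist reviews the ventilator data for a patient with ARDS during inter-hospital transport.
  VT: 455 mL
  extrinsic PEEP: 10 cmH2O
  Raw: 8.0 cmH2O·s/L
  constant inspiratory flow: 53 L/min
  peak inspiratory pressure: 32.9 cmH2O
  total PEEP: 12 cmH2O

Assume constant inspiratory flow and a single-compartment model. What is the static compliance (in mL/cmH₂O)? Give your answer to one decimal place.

Flow: 53 L/min ÷ 60 = 0.8833 L/s.
Total PEEP = 12 cmH2O (set 10 + intrinsic 2); this is the baseline alveolar pressure.
Equation of motion (constant flow): PIP = Vt/C + R·V̇ + PEEP.
Vt/C = PIP − R·V̇ − PEEP = 32.9 − 8.0×0.8833 − 12 = 32.9 − 7.066 − 12 = 13.834 cmH2O.
C = Vt / 13.834 = 455 / 13.834 = 32.89 mL/cmH2O.

32.9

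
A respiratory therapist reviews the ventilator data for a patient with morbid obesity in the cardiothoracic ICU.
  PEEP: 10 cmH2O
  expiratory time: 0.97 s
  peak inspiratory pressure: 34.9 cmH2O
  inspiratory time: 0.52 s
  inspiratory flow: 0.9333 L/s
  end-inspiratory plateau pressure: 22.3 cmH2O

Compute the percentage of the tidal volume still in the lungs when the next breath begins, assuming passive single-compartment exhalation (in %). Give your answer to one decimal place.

16.2

Vt = flow × Ti = 0.9333 L/s × 0.52 s × 1000 mL/L = 485.32 mL.
R = (PIP − Pplat)/V̇ = (34.9 − 22.3) / 0.9333 = 12.6/0.9333 = 13.5 cmH2O·s/L.
C = Vt/(Pplat − PEEP) = 485.32 / (22.3 − 10) = 485.32/12.3 = 39.457 mL/cmH2O.
τ = R × C = 13.5 × 0.03946 L/cmH2O = 0.5327 s.
Fraction remaining at end-expiration = e^(−Te/τ) = e^(−0.97/0.5327) = 0.1619 → 16.19%.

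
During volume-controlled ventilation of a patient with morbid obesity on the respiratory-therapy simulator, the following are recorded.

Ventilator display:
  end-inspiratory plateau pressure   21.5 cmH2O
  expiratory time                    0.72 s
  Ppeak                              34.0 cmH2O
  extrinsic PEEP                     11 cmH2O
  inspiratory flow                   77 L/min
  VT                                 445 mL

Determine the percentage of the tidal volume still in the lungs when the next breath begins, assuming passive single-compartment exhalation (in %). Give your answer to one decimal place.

Flow: 77 L/min ÷ 60 = 1.2833 L/s.
R = (PIP − Pplat)/V̇ = (34.0 − 21.5) / 1.2833 = 12.5/1.2833 = 9.741 cmH2O·s/L.
C = Vt/(Pplat − PEEP) = 445.0 / (21.5 − 11) = 445.0/10.5 = 42.381 mL/cmH2O.
τ = R × C = 9.741 × 0.04238 L/cmH2O = 0.4128 s.
Fraction remaining at end-expiration = e^(−Te/τ) = e^(−0.72/0.4128) = 0.1748 → 17.48%.

17.5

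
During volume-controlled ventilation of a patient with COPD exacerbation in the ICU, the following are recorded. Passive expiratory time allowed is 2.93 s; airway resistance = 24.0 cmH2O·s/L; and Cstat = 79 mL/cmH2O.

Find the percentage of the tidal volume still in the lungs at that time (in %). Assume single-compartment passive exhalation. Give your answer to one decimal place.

τ = R × C = 24.0 × 79 mL/cmH2O = 24.0 × 0.079 L/cmH2O = 1.896 s.
Passive exhalation: V(t)/V₀ = e^(−t/τ) = e^(−2.93/1.896) = 0.2132.
Fraction remaining = 0.2132 → 21.32%.

21.3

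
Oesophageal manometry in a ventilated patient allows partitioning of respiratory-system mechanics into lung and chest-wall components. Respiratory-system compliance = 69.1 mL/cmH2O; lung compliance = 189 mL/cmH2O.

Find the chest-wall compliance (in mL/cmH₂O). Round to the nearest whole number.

1/Ccw = 1/Crs − 1/CL.
1/Ccw = 1/69.1 − 1/189 = 0.009181.
Ccw = 108.92 mL/cmH2O.

109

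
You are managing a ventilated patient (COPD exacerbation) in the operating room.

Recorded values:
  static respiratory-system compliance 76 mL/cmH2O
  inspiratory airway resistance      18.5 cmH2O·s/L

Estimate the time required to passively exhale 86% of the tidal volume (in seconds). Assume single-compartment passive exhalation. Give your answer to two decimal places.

τ = R × C = 18.5 × 76 mL/cmH2O = 18.5 × 0.076 L/cmH2O = 1.406 s.
Exhaled fraction f = 1 − e^(−t/τ) → t = −τ·ln(1 − f) = −1.406·ln(0.14) = 2.764 s.

2.76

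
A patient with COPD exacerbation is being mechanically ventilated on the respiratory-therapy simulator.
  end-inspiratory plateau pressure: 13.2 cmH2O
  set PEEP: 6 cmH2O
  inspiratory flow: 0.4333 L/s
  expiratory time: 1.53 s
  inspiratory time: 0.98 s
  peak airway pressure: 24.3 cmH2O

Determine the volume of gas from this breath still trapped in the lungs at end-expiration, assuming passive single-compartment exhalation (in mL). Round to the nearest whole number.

Vt = flow × Ti = 0.4333 L/s × 0.98 s × 1000 mL/L = 424.63 mL.
R = (PIP − Pplat)/V̇ = (24.3 − 13.2) / 0.4333 = 11.1/0.4333 = 25.617 cmH2O·s/L.
C = Vt/(Pplat − PEEP) = 424.63 / (13.2 − 6) = 424.63/7.2 = 58.976 mL/cmH2O.
τ = R × C = 25.617 × 0.05898 L/cmH2O = 1.511 s.
Fraction remaining = e^(−Te/τ) = e^(−1.53/1.511) = 0.3633.
Trapped volume = 424.63 × 0.3633 = 154.27 mL.

154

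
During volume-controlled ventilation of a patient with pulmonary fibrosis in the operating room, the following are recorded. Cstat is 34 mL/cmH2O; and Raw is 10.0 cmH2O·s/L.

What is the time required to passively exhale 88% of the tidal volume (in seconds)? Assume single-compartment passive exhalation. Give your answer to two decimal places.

0.72

τ = R × C = 10.0 × 34 mL/cmH2O = 10.0 × 0.034 L/cmH2O = 0.34 s.
Exhaled fraction f = 1 − e^(−t/τ) → t = −τ·ln(1 − f) = −0.34·ln(0.12) = 0.7209 s.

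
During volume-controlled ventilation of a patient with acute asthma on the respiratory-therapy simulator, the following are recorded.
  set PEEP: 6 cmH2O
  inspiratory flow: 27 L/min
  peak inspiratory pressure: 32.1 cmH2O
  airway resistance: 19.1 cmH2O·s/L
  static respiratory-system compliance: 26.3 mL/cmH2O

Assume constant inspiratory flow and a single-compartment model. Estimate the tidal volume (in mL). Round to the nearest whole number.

460

Flow: 27 L/min ÷ 60 = 0.45 L/s.
Equation of motion (constant flow): PIP = Vt/C + R·V̇ + PEEP.
Vt/C = PIP − R·V̇ − PEEP = 32.1 − 8.595 − 6 = 17.505 cmH2O.
Vt = C × 17.505 = 26.3 × 17.505 = 460.38 mL.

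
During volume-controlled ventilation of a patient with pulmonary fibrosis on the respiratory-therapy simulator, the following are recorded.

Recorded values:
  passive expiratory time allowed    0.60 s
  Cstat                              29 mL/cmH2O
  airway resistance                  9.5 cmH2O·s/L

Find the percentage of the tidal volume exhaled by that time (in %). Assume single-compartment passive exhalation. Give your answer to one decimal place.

88.7

τ = R × C = 9.5 × 29 mL/cmH2O = 9.5 × 0.029 L/cmH2O = 0.2755 s.
Passive exhalation: V(t)/V₀ = e^(−t/τ) = e^(−0.60/0.2755) = 0.1133.
Fraction exhaled = 1 − 0.1133 = 0.8867 → 88.67%.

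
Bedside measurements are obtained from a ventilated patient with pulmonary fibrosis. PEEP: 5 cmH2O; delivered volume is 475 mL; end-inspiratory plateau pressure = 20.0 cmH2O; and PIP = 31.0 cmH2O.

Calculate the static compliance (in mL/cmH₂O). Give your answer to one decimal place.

Cstat = Vt / (Pplat − PEEP) = 475 / (20.0 − 5) = 475 / 15.0 = 31.667 mL/cmH2O.

31.7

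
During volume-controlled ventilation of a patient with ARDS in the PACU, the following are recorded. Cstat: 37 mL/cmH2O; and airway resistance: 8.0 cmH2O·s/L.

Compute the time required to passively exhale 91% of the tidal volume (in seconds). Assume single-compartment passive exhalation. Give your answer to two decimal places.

τ = R × C = 8.0 × 37 mL/cmH2O = 8.0 × 0.037 L/cmH2O = 0.296 s.
Exhaled fraction f = 1 − e^(−t/τ) → t = −τ·ln(1 − f) = −0.296·ln(0.09) = 0.7128 s.

0.71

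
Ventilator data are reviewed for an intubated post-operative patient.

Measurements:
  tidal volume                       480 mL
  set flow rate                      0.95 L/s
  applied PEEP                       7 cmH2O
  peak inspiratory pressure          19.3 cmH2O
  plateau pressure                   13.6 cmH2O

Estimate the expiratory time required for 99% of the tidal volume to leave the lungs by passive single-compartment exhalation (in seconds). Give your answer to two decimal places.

2.01

R = (PIP − Pplat)/V̇ = (19.3 − 13.6) / 0.95 = 5.7/0.95 = 6.0 cmH2O·s/L.
C = Vt/(Pplat − PEEP) = 480.0 / (13.6 − 7) = 480.0/6.6 = 72.727 mL/cmH2O.
τ = R × C = 6.0 × 0.07273 L/cmH2O = 0.4364 s.
t = −τ·ln(1 − 0.99) = −0.4364·ln(0.01) = 2.01 s.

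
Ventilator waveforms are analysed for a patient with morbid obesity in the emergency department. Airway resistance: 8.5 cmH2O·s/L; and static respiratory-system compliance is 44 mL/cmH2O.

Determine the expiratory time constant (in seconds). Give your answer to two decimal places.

0.37

τ = R × C = 8.5 × 44 mL/cmH2O = 8.5 × 0.044 L/cmH2O = 0.374 s.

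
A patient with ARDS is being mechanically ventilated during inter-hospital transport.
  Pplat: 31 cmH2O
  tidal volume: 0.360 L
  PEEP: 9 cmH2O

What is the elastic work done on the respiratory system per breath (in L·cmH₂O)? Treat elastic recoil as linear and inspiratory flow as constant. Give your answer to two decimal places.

3.96

Elastic work ≈ ½ × (Pplat − PEEP) × Vt = 0.5 × (31 − 9) × 0.360 L = 0.5 × 22.0 × 0.360 = 3.96 L·cmH2O.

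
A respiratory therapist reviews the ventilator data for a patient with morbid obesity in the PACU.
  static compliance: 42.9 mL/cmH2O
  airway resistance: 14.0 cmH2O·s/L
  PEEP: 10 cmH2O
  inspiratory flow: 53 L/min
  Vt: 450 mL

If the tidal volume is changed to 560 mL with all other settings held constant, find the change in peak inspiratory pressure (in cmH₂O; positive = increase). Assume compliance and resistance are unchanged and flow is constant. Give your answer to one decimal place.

2.6

PIP = Vt/C + R·V̇ + PEEP (constant-flow equation of motion).
Only the elastic term changes: ΔPIP = ΔVt / C = (560 − 450) / 42.9 = 2.564 cmH2O.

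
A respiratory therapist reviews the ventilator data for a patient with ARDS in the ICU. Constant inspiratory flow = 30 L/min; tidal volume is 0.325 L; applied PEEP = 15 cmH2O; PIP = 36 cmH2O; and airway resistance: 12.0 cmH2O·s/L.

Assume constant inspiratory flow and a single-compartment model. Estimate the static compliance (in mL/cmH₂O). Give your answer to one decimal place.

Flow: 30 L/min ÷ 60 = 0.5 L/s.
Equation of motion (constant flow): PIP = Vt/C + R·V̇ + PEEP.
Vt/C = PIP − R·V̇ − PEEP = 36 − 12.0×0.5 − 15 = 36 − 6.0 − 15 = 15.0 cmH2O.
C = Vt / 15.0 = 325 / 15.0 = 21.667 mL/cmH2O.

21.7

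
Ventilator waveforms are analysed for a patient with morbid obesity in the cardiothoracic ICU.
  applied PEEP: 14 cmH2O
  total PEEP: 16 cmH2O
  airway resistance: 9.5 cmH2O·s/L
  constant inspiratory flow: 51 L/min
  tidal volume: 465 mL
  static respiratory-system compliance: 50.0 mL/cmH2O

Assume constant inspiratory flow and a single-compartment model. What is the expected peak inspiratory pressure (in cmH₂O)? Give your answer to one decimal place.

33.4

Flow: 51 L/min ÷ 60 = 0.85 L/s.
Total PEEP = 16 cmH2O (set 14 + intrinsic 2); this is the baseline alveolar pressure.
Equation of motion (constant flow): PIP = Vt/C + R·V̇ + PEEP.
PIP = 465/50.0 + 9.5×0.85 + 16 = 9.3 + 8.075 + 16 = 33.375 cmH2O.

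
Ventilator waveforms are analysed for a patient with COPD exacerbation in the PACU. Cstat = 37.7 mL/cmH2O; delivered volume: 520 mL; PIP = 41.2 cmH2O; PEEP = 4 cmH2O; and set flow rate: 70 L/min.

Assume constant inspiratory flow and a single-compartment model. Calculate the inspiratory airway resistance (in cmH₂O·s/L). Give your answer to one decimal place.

Flow: 70 L/min ÷ 60 = 1.1667 L/s.
Equation of motion (constant flow): PIP = Vt/C + R·V̇ + PEEP.
R·V̇ = PIP − Vt/C − PEEP = 41.2 − 520/37.7 − 4 = 41.2 − 13.793 − 4 = 23.407 cmH2O.
R = 23.407 / 1.1667 = 20.063 cmH2O·s/L.

20.1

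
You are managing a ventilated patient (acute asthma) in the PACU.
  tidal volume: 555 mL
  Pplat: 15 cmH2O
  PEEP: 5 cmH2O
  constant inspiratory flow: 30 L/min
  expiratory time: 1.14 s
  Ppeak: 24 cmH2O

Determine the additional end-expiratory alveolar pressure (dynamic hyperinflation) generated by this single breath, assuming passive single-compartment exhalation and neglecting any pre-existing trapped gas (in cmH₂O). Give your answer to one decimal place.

3.2

Flow: 30 L/min ÷ 60 = 0.5 L/s.
R = (PIP − Pplat)/V̇ = (24 − 15) / 0.5 = 9.0/0.5 = 18.0 cmH2O·s/L.
C = Vt/(Pplat − PEEP) = 555.0 / (15 − 5) = 555.0/10.0 = 55.5 mL/cmH2O.
τ = R × C = 18.0 × 0.0555 L/cmH2O = 0.999 s.
Fraction remaining = e^(−Te/τ) = e^(−1.14/0.999) = 0.3195; trapped volume = 555.0 × 0.3195 = 177.32 mL.
Additional alveolar pressure from trapping ≈ V_trapped / C = 177.32 / 55.5 = 3.195 cmH2O.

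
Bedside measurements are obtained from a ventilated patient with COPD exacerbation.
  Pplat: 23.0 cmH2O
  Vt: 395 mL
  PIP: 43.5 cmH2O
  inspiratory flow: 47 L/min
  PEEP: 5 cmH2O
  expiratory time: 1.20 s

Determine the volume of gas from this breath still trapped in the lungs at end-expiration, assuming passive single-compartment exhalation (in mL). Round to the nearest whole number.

49

Flow: 47 L/min ÷ 60 = 0.7833 L/s.
R = (PIP − Pplat)/V̇ = (43.5 − 23.0) / 0.7833 = 20.5/0.7833 = 26.171 cmH2O·s/L.
C = Vt/(Pplat − PEEP) = 395.0 / (23.0 − 5) = 395.0/18.0 = 21.944 mL/cmH2O.
τ = R × C = 26.171 × 0.02194 L/cmH2O = 0.5742 s.
Fraction remaining = e^(−Te/τ) = e^(−1.20/0.5742) = 0.1237.
Trapped volume = 395.0 × 0.1237 = 48.862 mL.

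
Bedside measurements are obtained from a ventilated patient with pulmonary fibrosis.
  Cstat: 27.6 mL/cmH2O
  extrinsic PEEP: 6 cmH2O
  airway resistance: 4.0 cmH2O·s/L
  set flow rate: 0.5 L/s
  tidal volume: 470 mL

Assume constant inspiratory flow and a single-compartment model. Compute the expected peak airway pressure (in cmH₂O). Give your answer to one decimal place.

25.0

Equation of motion (constant flow): PIP = Vt/C + R·V̇ + PEEP.
PIP = 470/27.6 + 4.0×0.5 + 6 = 17.029 + 2.0 + 6 = 25.029 cmH2O.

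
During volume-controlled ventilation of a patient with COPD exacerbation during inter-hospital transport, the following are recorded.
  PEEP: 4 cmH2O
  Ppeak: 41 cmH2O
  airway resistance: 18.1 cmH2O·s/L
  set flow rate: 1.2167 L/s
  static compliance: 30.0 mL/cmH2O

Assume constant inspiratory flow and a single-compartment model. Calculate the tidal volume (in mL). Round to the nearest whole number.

449

Equation of motion (constant flow): PIP = Vt/C + R·V̇ + PEEP.
Vt/C = PIP − R·V̇ − PEEP = 41 − 22.022 − 4 = 14.978 cmH2O.
Vt = C × 14.978 = 30.0 × 14.978 = 449.34 mL.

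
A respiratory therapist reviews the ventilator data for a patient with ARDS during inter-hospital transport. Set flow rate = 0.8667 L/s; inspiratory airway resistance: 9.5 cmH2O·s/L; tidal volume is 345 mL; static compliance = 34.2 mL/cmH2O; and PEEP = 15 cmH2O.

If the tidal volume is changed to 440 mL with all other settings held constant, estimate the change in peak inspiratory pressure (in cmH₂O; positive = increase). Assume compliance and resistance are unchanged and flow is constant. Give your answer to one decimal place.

2.8

PIP = Vt/C + R·V̇ + PEEP (constant-flow equation of motion).
Only the elastic term changes: ΔPIP = ΔVt / C = (440 − 345) / 34.2 = 2.778 cmH2O.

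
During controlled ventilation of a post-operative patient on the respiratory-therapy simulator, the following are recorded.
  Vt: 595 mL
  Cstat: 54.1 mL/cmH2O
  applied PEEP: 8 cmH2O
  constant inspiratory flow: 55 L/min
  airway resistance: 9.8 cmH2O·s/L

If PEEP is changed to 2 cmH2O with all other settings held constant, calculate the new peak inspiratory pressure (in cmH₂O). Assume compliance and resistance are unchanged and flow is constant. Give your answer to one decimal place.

Flow: 55 L/min ÷ 60 = 0.9167 L/s.
PIP = Vt/C + R·V̇ + PEEP (constant-flow equation of motion).
Only the baseline term changes: ΔPIP = ΔPEEP = 2 − 8 = -6.0 cmH2O.
Original PIP = 595/54.1 + 9.8×0.9167 + 8 = 27.982 cmH2O; new PIP = 27.982 + (-6.0) = 21.982 cmH2O.

22.0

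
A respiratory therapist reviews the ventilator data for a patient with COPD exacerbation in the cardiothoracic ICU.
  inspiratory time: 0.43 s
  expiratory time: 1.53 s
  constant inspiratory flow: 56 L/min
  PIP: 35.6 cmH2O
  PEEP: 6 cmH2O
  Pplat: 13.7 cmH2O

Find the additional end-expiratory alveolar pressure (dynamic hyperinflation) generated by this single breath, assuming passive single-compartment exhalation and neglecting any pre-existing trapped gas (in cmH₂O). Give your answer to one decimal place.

2.2

Flow: 56 L/min ÷ 60 = 0.9333 L/s.
Vt = flow × Ti = 0.9333 L/s × 0.43 s × 1000 mL/L = 401.32 mL.
R = (PIP − Pplat)/V̇ = (35.6 − 13.7) / 0.9333 = 21.9/0.9333 = 23.465 cmH2O·s/L.
C = Vt/(Pplat − PEEP) = 401.32 / (13.7 − 6) = 401.32/7.7 = 52.119 mL/cmH2O.
τ = R × C = 23.465 × 0.05212 L/cmH2O = 1.223 s.
Fraction remaining = e^(−Te/τ) = e^(−1.53/1.223) = 0.2862; trapped volume = 401.32 × 0.2862 = 114.86 mL.
Additional alveolar pressure from trapping ≈ V_trapped / C = 114.86 / 52.119 = 2.204 cmH2O.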